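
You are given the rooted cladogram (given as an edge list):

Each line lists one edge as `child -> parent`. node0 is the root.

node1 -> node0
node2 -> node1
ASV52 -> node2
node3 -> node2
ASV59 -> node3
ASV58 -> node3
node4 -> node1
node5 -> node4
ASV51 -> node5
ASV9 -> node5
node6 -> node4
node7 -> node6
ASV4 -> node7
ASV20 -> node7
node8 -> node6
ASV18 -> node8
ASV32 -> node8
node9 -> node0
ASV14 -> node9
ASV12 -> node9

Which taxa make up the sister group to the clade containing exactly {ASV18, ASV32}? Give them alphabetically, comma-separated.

ASV20, ASV4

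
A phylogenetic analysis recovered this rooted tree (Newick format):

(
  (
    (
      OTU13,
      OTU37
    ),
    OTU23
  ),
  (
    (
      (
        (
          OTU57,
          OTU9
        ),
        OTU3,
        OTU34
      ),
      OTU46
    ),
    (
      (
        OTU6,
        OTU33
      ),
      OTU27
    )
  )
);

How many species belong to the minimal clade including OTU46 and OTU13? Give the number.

11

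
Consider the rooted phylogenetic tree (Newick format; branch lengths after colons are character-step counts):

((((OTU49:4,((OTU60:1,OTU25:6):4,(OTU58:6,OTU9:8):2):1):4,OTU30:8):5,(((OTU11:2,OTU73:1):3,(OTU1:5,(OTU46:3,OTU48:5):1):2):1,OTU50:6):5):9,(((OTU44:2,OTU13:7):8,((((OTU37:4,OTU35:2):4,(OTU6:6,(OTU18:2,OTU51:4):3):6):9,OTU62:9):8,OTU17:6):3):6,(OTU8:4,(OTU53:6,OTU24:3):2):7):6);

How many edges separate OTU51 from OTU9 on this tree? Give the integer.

The MRCA of OTU51 and OTU9 is the root of the tree.
From OTU51 up to that node: 8 branches. From OTU9 up to the same node: 6 branches. Total: 8 + 6 = 14.

14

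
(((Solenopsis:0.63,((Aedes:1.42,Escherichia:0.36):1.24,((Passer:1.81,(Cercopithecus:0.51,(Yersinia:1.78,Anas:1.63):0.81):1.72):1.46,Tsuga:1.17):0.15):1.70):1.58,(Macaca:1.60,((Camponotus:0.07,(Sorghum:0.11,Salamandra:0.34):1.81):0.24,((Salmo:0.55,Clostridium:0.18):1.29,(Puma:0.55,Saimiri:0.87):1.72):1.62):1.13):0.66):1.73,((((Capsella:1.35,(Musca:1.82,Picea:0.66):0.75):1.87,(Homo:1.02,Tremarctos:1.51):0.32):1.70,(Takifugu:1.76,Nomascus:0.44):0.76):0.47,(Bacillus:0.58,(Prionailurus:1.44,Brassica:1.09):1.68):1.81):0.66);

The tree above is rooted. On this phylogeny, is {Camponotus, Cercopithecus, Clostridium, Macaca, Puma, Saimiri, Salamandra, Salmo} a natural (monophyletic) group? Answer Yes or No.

No

The MRCA of the listed taxa subtends ((Solenopsis,((Aedes,Escherichia),((Passer,(Cercopithecus,(Yersinia,Anas))),Tsuga))),(Macaca,((Camponotus,(Sorghum,Salamandra)),((Salmo,Clostridium),(Puma,Saimiri))))).
That clade also contains Aedes, Anas, Escherichia, Passer, Solenopsis, Sorghum, Tsuga, Yersinia, which are not in the proposed group, so the group is not monophyletic.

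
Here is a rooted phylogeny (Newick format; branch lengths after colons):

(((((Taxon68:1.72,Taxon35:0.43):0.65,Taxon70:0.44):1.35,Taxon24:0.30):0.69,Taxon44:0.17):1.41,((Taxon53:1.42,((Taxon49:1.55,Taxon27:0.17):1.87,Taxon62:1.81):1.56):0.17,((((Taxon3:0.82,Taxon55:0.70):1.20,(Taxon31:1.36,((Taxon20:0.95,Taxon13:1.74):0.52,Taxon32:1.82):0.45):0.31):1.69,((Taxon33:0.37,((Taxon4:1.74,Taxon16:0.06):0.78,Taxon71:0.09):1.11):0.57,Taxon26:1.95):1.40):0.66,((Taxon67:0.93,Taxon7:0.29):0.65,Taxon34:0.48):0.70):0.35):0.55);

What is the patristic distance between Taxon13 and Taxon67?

The path runs Taxon13 → … → MRCA → … → Taxon67; the MRCA is the node subtending ((((Taxon3,Taxon55),(Taxon31,((Taxon20,Taxon13),Taxon32))),((Taxon33,((Taxon4,Taxon16),Taxon71)),Taxon26)),((Taxon67,Taxon7),Taxon34)).
Branch lengths along that path: 1.74 + 0.52 + 0.45 + 0.31 + 1.69 + 0.66 + 0.70 + 0.65 + 0.93 = 7.65.

7.65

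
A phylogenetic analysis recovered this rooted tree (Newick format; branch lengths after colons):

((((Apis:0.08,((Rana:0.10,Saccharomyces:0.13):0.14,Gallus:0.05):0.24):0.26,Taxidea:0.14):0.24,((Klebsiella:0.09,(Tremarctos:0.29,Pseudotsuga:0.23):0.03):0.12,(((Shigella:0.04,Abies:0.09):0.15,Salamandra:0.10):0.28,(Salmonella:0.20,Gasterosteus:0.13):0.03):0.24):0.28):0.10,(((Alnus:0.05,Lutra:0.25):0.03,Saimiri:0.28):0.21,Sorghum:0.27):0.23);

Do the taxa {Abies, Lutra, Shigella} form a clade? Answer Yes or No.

No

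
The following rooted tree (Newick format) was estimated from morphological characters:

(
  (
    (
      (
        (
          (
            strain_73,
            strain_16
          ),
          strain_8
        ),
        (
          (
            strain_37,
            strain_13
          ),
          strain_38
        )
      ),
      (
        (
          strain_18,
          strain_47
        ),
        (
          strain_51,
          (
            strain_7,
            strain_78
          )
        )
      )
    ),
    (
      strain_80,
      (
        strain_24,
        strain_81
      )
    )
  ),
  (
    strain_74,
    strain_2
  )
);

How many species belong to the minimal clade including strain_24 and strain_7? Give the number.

The MRCA of strain_24 and strain_7 is the node subtending (((((strain_73,strain_16),strain_8),((strain_37,strain_13),strain_38)),((strain_18,strain_47),(strain_51,(strain_7,strain_78)))),(strain_80,(strain_24,strain_81))).
That clade contains 14 terminal taxa: strain_13, strain_16, strain_18, strain_24, strain_37, strain_38, strain_47, strain_51, strain_7, strain_73, strain_78, strain_8, strain_80, strain_81.

14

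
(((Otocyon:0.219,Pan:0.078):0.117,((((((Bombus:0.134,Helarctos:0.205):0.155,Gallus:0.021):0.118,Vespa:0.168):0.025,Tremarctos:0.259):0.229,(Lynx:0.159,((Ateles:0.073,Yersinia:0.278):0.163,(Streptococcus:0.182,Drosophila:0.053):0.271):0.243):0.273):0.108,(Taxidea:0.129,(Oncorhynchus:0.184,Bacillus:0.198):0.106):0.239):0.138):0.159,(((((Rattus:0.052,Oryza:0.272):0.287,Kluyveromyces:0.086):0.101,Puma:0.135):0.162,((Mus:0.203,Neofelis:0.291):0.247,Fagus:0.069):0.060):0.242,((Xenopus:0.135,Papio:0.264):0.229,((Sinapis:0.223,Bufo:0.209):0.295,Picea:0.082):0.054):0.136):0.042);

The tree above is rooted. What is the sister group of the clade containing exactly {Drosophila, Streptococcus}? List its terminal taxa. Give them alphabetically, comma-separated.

The clade containing exactly {Drosophila, Streptococcus} attaches to the tree at the node subtending ((Ateles,Yersinia),(Streptococcus,Drosophila)).
The other lineage descending from that same node — the sister group — is (Ateles,Yersinia); its 2 tips in alphabetical order are the answer.

Ateles, Yersinia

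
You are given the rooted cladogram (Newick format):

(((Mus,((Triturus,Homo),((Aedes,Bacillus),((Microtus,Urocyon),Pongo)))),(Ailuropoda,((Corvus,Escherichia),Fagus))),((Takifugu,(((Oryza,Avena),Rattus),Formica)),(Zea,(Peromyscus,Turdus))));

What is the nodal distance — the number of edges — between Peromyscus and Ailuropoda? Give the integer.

The MRCA of Peromyscus and Ailuropoda is the root of the tree.
From Peromyscus up to that node: 4 branches. From Ailuropoda up to the same node: 3 branches. Total: 4 + 3 = 7.

7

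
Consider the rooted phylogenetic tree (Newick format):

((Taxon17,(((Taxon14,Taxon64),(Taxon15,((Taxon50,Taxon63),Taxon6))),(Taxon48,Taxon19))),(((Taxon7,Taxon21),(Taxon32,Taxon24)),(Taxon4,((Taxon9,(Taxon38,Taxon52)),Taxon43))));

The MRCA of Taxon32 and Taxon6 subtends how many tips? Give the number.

The MRCA of Taxon32 and Taxon6 is the root, so the clade is the entire tree.
That clade contains 18 terminal taxa: Taxon14, Taxon15, Taxon17, Taxon19, Taxon21, Taxon24, Taxon32, Taxon38, Taxon4, Taxon43, Taxon48, Taxon50, Taxon52, Taxon6, Taxon63, Taxon64, Taxon7, Taxon9.

18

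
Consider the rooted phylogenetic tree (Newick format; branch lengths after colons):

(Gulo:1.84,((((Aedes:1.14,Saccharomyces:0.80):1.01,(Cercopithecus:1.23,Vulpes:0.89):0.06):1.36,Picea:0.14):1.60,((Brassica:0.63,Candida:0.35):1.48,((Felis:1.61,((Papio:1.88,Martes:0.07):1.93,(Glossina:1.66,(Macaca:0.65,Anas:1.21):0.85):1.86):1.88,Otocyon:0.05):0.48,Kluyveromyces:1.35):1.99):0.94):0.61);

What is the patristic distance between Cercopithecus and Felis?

9.27

The path runs Cercopithecus → … → MRCA → … → Felis; the MRCA is the node subtending ((((Aedes,Saccharomyces),(Cercopithecus,Vulpes)),Picea),((Brassica,Candida),((Felis,((Papio,Martes),(Glossina,(Macaca,Anas))),Otocyon),Kluyveromyces))).
Branch lengths along that path: 1.23 + 0.06 + 1.36 + 1.60 + 0.94 + 1.99 + 0.48 + 1.61 = 9.27.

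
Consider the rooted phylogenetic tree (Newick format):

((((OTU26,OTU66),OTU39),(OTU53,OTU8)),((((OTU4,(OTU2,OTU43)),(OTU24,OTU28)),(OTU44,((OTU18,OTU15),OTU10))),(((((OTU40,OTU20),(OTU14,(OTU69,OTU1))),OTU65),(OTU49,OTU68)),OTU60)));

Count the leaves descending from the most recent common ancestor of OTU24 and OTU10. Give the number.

The MRCA of OTU24 and OTU10 is the node subtending (((OTU4,(OTU2,OTU43)),(OTU24,OTU28)),(OTU44,((OTU18,OTU15),OTU10))).
That clade contains 9 terminal taxa: OTU10, OTU15, OTU18, OTU2, OTU24, OTU28, OTU4, OTU43, OTU44.

9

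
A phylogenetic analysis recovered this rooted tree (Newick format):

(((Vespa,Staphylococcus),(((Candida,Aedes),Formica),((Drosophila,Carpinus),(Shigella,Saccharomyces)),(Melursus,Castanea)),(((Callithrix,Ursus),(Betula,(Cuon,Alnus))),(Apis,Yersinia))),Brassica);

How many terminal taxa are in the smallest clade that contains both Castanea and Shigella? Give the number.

9

The MRCA of Castanea and Shigella is the node subtending (((Candida,Aedes),Formica),((Drosophila,Carpinus),(Shigella,Saccharomyces)),(Melursus,Castanea)).
That clade contains 9 terminal taxa: Aedes, Candida, Carpinus, Castanea, Drosophila, Formica, Melursus, Saccharomyces, Shigella.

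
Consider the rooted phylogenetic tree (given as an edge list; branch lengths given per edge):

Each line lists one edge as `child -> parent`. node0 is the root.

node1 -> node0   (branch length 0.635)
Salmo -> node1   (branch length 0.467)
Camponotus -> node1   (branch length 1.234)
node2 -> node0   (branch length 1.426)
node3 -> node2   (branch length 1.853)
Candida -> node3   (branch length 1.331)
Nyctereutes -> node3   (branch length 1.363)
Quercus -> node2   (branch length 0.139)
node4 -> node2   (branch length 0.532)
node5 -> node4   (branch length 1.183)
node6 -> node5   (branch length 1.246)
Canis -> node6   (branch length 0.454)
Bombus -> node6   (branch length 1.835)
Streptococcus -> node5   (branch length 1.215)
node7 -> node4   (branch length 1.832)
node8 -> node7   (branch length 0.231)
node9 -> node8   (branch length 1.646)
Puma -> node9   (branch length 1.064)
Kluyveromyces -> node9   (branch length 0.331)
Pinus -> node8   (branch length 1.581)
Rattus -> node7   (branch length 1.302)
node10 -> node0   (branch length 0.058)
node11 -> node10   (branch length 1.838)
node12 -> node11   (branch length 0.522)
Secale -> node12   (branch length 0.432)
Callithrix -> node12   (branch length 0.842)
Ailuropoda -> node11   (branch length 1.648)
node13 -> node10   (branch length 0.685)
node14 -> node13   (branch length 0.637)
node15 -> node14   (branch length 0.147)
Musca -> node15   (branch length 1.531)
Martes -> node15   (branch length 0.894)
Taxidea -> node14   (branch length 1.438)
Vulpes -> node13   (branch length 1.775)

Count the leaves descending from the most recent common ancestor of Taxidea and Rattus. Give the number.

The MRCA of Taxidea and Rattus is the root, so the clade is the entire tree.
That clade contains 19 terminal taxa: Ailuropoda, Bombus, Callithrix, Camponotus, Candida, Canis, Kluyveromyces, Martes, Musca, Nyctereutes, Pinus, Puma, Quercus, Rattus, Salmo, Secale, Streptococcus, Taxidea, Vulpes.

19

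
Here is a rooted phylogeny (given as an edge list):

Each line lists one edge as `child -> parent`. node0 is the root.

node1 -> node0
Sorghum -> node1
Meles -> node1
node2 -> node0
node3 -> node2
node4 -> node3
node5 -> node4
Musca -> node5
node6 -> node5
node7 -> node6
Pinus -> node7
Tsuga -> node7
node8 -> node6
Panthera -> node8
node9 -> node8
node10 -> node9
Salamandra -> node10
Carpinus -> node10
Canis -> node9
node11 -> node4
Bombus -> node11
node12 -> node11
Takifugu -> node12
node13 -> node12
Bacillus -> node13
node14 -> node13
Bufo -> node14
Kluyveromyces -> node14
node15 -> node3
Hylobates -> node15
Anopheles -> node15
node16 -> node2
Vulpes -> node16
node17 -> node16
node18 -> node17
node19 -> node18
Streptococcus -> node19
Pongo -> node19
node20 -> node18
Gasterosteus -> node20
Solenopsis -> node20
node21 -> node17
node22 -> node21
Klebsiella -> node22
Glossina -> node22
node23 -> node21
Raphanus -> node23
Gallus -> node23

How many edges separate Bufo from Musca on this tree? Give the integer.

7

The MRCA of Bufo and Musca is the node subtending ((Musca,((Pinus,Tsuga),(Panthera,((Salamandra,Carpinus),Canis)))),(Bombus,(Takifugu,(Bacillus,(Bufo,Kluyveromyces))))).
From Bufo up to that node: 5 branches. From Musca up to the same node: 2 branches. Total: 5 + 2 = 7.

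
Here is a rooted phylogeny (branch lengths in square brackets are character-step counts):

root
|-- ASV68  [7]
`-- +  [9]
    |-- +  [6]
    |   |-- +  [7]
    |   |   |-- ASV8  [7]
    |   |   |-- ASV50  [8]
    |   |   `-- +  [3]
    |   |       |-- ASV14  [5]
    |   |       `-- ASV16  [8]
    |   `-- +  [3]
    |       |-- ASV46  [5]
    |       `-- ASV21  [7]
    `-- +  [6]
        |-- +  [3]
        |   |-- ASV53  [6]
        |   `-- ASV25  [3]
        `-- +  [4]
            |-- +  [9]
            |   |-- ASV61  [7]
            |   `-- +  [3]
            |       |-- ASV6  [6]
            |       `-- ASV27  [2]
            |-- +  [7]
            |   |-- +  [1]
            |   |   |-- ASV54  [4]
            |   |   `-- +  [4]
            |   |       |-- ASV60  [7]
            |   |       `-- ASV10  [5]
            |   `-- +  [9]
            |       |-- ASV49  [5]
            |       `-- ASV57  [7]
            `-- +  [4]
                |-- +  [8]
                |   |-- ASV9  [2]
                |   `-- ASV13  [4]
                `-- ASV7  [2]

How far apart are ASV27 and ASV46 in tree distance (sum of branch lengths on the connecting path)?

38

The path runs ASV27 → … → MRCA → … → ASV46; the MRCA is the node subtending (((ASV8,ASV50,(ASV14,ASV16)),(ASV46,ASV21)),((ASV53,ASV25),((ASV61,(ASV6,ASV27)),((ASV54,(ASV60,ASV10)),(ASV49,ASV57)),((ASV9,ASV13),ASV7)))).
Branch lengths along that path: 2 + 3 + 9 + 4 + 6 + 6 + 3 + 5 = 38.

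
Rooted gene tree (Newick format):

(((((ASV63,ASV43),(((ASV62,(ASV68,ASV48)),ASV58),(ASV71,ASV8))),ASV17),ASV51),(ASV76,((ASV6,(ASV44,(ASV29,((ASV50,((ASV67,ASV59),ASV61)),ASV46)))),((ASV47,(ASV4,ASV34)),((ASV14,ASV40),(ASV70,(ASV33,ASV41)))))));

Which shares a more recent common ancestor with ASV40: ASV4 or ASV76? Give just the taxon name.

ASV4

The MRCA of ASV40 and ASV4 subtends ((ASV47,(ASV4,ASV34)),((ASV14,ASV40),(ASV70,(ASV33,ASV41)))) (8 taxa).
The MRCA of ASV40 and ASV76 subtends (ASV76,((ASV6,(ASV44,(ASV29,((ASV50,((ASV67,ASV59),ASV61)),ASV46)))),((ASV47,(ASV4,ASV34)),((ASV14,ASV40),(ASV70,(ASV33,ASV41)))))) (17 taxa).
The first is nested inside the second, so ASV40 shares a more recent common ancestor with ASV4.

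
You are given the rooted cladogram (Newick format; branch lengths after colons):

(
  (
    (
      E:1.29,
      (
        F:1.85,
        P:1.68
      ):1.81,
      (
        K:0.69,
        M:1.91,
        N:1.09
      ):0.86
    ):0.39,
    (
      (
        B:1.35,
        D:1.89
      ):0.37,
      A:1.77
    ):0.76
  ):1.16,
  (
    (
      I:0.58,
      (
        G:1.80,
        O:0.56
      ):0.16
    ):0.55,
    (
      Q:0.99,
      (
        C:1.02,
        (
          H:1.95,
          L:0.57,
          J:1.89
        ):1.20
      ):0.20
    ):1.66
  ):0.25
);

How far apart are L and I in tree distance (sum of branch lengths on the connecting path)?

The path runs L → … → MRCA → … → I; the MRCA is the node subtending ((I,(G,O)),(Q,(C,(H,L,J)))).
Branch lengths along that path: 0.57 + 1.20 + 0.20 + 1.66 + 0.55 + 0.58 = 4.76.

4.76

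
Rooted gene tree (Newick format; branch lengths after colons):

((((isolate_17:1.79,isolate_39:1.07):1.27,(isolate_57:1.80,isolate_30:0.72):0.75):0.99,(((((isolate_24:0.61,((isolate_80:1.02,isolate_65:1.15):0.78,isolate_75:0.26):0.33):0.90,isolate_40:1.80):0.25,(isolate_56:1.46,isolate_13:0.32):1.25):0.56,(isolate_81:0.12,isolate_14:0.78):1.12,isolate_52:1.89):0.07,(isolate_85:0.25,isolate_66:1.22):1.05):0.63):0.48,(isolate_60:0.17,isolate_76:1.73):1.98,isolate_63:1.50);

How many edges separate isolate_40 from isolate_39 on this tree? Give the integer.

8

The MRCA of isolate_40 and isolate_39 is the node subtending (((isolate_17,isolate_39),(isolate_57,isolate_30)),(((((isolate_24,((isolate_80,isolate_65),isolate_75)),isolate_40),(isolate_56,isolate_13)),(isolate_81,isolate_14),isolate_52),(isolate_85,isolate_66))).
From isolate_40 up to that node: 5 branches. From isolate_39 up to the same node: 3 branches. Total: 5 + 3 = 8.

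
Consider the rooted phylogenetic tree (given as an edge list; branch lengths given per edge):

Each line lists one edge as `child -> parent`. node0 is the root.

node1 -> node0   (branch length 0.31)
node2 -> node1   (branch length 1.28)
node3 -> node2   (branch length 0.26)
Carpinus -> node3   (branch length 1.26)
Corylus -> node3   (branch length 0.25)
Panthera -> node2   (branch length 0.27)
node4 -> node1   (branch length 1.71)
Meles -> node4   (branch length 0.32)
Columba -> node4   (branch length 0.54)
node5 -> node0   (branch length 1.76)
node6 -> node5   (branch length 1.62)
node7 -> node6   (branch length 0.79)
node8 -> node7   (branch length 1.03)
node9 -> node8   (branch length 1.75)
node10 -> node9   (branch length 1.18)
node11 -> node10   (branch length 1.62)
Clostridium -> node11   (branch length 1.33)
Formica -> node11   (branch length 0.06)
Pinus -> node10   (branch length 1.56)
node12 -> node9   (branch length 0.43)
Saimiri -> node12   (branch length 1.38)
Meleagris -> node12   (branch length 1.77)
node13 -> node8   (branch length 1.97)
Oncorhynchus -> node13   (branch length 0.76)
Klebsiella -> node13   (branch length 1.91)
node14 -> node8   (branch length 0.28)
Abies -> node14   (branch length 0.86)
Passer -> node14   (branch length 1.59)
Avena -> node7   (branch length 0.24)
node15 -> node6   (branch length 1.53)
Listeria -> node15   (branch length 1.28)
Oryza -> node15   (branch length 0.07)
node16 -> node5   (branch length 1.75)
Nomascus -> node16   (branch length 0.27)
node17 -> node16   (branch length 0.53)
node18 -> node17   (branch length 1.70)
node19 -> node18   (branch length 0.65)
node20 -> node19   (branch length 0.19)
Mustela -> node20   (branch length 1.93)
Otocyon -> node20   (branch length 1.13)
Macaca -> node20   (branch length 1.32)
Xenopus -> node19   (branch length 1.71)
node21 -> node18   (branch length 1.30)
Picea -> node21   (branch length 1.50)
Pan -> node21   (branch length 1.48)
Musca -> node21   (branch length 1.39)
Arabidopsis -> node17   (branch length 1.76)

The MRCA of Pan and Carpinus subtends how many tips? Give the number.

26

The MRCA of Pan and Carpinus is the root, so the clade is the entire tree.
That clade contains 26 terminal taxa: Abies, Arabidopsis, Avena, Carpinus, Clostridium, Columba, Corylus, Formica, Klebsiella, Listeria, Macaca, Meleagris, Meles, Musca, Mustela, Nomascus, Oncorhynchus, Oryza, Otocyon, Pan, Panthera, Passer, Picea, Pinus, Saimiri, Xenopus.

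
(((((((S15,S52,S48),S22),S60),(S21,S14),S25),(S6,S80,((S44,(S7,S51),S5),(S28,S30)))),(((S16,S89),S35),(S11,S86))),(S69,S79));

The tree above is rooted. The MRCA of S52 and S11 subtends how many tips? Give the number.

21

The MRCA of S52 and S11 is the node subtending ((((((S15,S52,S48),S22),S60),(S21,S14),S25),(S6,S80,((S44,(S7,S51),S5),(S28,S30)))),(((S16,S89),S35),(S11,S86))).
That clade contains 21 terminal taxa: S11, S14, S15, S16, S21, S22, S25, S28, S30, S35, S44, S48, S5, S51, S52, S6, S60, S7, S80, S86, S89.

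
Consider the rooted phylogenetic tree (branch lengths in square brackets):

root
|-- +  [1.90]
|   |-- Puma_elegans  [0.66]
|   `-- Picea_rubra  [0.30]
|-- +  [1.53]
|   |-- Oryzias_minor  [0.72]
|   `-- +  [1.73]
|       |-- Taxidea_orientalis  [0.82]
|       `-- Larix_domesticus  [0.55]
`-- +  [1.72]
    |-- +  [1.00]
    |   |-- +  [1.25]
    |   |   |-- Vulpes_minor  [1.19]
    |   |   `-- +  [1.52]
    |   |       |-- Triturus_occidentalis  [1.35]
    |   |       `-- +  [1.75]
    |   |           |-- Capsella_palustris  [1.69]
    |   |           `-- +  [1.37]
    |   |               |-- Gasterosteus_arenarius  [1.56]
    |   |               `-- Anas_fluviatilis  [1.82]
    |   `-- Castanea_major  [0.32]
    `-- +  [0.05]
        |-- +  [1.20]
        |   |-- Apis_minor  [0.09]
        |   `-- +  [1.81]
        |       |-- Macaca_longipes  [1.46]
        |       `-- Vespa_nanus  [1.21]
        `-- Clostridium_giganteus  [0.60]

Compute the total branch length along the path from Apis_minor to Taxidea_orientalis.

The path runs Apis_minor → … → MRCA → … → Taxidea_orientalis; the MRCA is the root of the tree.
Branch lengths along that path: 0.09 + 1.20 + 0.05 + 1.72 + 1.53 + 1.73 + 0.82 = 7.14.

7.14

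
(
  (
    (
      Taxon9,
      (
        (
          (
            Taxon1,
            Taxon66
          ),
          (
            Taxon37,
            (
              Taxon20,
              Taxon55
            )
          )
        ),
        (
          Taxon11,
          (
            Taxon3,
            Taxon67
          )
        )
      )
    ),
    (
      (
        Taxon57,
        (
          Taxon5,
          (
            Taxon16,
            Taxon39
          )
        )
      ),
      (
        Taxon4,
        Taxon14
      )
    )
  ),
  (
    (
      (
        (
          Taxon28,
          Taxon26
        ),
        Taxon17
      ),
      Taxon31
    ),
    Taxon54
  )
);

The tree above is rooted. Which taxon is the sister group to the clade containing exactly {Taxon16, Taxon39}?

Taxon5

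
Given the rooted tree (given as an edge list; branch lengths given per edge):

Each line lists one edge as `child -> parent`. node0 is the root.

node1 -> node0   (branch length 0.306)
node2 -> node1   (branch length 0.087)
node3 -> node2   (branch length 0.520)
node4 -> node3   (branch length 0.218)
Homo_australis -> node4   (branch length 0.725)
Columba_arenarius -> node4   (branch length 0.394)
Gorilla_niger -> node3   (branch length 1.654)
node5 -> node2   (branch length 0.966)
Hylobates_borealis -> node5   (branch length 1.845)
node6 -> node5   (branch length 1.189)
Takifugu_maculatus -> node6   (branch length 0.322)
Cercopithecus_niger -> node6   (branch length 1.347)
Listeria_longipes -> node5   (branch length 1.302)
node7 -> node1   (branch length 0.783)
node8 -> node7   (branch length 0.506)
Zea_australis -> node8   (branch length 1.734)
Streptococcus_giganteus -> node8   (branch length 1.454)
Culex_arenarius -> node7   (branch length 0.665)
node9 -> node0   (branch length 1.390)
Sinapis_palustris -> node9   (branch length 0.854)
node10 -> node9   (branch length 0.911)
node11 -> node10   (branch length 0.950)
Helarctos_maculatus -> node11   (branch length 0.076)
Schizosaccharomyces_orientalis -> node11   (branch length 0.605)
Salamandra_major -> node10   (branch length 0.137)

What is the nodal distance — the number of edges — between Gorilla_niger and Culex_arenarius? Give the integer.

5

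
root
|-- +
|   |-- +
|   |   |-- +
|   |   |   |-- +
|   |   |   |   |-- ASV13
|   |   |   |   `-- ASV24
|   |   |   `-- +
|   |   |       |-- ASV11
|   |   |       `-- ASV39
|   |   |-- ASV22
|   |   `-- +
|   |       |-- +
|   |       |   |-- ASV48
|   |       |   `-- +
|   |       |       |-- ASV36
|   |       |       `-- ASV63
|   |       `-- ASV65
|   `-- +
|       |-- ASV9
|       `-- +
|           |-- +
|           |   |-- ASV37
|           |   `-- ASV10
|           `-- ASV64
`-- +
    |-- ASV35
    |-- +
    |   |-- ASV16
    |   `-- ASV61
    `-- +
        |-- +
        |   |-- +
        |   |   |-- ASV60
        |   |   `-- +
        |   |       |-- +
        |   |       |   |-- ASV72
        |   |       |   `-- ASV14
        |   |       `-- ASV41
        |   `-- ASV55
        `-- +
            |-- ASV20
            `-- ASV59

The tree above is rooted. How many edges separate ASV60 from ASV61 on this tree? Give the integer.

The MRCA of ASV60 and ASV61 is the node subtending (ASV35,(ASV16,ASV61),(((ASV60,((ASV72,ASV14),ASV41)),ASV55),(ASV20,ASV59))).
From ASV60 up to that node: 4 branches. From ASV61 up to the same node: 2 branches. Total: 4 + 2 = 6.

6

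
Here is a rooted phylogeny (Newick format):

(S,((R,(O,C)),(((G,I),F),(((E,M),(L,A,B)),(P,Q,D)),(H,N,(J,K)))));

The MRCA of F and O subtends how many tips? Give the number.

18

The MRCA of F and O is the node subtending ((R,(O,C)),(((G,I),F),(((E,M),(L,A,B)),(P,Q,D)),(H,N,(J,K)))).
That clade contains 18 terminal taxa: A, B, C, D, E, F, G, H, I, J, K, L, M, N, O, P, Q, R.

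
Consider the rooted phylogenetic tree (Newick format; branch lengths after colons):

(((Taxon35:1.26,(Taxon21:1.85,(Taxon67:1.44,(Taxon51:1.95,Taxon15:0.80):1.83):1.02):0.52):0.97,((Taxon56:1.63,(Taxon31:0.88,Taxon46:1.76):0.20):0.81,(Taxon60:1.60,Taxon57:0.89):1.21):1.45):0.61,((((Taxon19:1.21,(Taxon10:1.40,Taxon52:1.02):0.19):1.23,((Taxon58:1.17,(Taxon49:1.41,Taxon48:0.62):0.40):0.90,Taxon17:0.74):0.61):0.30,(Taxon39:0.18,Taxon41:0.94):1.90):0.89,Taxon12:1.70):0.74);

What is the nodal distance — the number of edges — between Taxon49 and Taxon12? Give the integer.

7

The MRCA of Taxon49 and Taxon12 is the node subtending ((((Taxon19,(Taxon10,Taxon52)),((Taxon58,(Taxon49,Taxon48)),Taxon17)),(Taxon39,Taxon41)),Taxon12).
From Taxon49 up to that node: 6 branches. From Taxon12 up to the same node: 1 branch. Total: 6 + 1 = 7.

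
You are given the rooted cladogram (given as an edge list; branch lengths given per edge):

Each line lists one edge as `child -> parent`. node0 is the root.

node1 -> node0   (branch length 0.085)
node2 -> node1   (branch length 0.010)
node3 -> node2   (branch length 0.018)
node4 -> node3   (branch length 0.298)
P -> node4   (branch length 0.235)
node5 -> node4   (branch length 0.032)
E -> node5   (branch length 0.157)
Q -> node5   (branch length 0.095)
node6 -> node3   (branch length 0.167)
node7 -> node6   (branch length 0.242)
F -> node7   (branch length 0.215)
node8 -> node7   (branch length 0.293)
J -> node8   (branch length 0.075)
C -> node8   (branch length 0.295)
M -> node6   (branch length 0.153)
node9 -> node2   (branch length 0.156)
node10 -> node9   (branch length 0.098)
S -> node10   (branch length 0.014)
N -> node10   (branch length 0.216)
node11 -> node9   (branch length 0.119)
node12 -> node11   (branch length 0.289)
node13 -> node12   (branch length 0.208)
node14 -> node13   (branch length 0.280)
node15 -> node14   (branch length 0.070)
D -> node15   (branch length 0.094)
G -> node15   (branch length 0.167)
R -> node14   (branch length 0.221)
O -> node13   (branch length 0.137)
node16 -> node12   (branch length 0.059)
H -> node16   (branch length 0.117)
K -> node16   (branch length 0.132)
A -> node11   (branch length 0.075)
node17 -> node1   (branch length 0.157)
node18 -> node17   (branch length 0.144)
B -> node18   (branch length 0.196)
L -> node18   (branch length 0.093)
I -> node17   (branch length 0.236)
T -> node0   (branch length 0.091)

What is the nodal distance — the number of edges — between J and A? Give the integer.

8

The MRCA of J and A is the node subtending (((P,(E,Q)),((F,(J,C)),M)),((S,N),(((((D,G),R),O),(H,K)),A))).
From J up to that node: 5 branches. From A up to the same node: 3 branches. Total: 5 + 3 = 8.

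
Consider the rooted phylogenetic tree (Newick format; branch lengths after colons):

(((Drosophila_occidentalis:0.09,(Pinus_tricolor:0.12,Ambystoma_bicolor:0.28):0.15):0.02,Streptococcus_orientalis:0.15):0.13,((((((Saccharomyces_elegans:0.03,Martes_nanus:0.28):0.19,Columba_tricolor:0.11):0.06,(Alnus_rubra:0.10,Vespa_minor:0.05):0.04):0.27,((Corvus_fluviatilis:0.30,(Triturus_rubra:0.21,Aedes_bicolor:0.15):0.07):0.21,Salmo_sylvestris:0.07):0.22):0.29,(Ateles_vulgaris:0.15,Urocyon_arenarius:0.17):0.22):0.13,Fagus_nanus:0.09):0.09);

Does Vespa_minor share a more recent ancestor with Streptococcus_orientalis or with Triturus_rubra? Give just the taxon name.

Triturus_rubra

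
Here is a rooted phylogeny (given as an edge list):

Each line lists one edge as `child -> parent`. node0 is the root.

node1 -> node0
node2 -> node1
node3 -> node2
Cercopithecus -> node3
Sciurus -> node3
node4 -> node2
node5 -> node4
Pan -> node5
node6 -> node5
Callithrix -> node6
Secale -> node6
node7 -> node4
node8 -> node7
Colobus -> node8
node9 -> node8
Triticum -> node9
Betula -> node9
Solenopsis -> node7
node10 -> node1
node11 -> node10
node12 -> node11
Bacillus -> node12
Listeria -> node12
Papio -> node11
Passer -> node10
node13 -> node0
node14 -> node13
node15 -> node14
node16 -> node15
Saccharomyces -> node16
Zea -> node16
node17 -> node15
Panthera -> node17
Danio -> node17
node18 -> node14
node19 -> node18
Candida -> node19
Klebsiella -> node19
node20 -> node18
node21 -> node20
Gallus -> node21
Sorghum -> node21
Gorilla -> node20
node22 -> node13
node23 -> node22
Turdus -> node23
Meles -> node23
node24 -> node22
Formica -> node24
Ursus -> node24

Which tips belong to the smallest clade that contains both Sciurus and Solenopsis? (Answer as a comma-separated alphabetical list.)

Betula, Callithrix, Cercopithecus, Colobus, Pan, Sciurus, Secale, Solenopsis, Triticum

Tracing Sciurus: it sits inside (Cercopithecus,Sciurus).
Tracing Solenopsis: it sits inside ((Colobus,(Triticum,Betula)),Solenopsis).
The smallest clade enclosing both is ((Cercopithecus,Sciurus),((Pan,(Callithrix,Secale)),((Colobus,(Triticum,Betula)),Solenopsis))); the answer is its 9 terminal taxa in alphabetical order.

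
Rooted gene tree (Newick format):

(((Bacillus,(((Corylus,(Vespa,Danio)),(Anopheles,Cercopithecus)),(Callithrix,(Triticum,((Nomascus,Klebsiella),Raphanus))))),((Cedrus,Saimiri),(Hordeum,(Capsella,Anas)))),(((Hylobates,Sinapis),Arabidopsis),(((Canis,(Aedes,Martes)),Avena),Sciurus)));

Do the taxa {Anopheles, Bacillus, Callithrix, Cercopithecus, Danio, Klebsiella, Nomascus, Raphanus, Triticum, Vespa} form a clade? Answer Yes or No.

The MRCA of the listed taxa subtends (Bacillus,(((Corylus,(Vespa,Danio)),(Anopheles,Cercopithecus)),(Callithrix,(Triticum,((Nomascus,Klebsiella),Raphanus))))).
That clade also contains Corylus, which is not in the proposed group, so the group is not monophyletic.

No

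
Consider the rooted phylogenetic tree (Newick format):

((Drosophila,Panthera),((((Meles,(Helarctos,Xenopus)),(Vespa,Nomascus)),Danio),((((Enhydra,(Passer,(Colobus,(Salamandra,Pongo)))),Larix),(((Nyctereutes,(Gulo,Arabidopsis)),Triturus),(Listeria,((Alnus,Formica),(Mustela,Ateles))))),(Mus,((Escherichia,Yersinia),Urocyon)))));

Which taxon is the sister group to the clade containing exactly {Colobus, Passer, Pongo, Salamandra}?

Enhydra

The clade containing exactly {Colobus, Passer, Pongo, Salamandra} attaches to the tree at the node subtending (Enhydra,(Passer,(Colobus,(Salamandra,Pongo)))).
The other lineage descending from that same node — the sister group — is the single tip Enhydra.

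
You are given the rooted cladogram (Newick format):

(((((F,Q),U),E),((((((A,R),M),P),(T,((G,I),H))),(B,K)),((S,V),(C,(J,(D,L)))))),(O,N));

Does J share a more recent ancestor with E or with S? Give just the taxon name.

S

The MRCA of J and S subtends ((S,V),(C,(J,(D,L)))) (6 taxa).
The MRCA of J and E subtends ((((F,Q),U),E),((((((A,R),M),P),(T,((G,I),H))),(B,K)),((S,V),(C,(J,(D,L)))))) (20 taxa).
The first is nested inside the second, so J shares a more recent common ancestor with S.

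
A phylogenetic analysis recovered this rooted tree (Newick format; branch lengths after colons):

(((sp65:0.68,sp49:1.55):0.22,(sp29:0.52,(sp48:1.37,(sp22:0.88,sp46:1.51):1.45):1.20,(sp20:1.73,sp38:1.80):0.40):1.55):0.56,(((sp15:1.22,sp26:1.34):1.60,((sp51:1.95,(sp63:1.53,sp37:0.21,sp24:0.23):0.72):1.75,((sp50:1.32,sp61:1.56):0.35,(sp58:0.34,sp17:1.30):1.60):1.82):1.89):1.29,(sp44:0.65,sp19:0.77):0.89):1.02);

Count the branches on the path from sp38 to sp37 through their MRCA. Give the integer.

The MRCA of sp38 and sp37 is the root of the tree.
From sp38 up to that node: 4 branches. From sp37 up to the same node: 6 branches. Total: 4 + 6 = 10.

10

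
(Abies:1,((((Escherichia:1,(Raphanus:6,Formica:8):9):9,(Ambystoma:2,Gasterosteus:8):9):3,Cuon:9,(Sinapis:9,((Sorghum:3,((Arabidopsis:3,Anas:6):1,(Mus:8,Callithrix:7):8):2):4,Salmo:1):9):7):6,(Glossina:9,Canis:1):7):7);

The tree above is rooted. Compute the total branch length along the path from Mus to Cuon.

47

The path runs Mus → … → MRCA → … → Cuon; the MRCA is the node subtending (((Escherichia,(Raphanus,Formica)),(Ambystoma,Gasterosteus)),Cuon,(Sinapis,((Sorghum,((Arabidopsis,Anas),(Mus,Callithrix))),Salmo))).
Branch lengths along that path: 8 + 8 + 2 + 4 + 9 + 7 + 9 = 47.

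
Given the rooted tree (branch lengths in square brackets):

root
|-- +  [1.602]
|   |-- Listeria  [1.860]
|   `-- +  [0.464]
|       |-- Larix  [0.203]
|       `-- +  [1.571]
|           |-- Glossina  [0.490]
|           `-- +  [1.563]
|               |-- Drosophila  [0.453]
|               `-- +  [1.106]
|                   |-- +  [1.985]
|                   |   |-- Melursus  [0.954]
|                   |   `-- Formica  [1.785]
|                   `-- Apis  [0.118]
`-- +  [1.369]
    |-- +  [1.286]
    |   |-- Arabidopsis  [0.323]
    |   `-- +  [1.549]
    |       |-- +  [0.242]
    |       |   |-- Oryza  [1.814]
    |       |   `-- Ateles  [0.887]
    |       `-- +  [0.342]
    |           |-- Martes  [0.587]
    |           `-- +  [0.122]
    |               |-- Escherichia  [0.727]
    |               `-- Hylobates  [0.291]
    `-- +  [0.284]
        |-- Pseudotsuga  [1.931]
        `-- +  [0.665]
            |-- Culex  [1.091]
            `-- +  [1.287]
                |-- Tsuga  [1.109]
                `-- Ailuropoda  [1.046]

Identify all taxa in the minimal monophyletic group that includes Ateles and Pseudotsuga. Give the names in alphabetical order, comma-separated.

Ailuropoda, Arabidopsis, Ateles, Culex, Escherichia, Hylobates, Martes, Oryza, Pseudotsuga, Tsuga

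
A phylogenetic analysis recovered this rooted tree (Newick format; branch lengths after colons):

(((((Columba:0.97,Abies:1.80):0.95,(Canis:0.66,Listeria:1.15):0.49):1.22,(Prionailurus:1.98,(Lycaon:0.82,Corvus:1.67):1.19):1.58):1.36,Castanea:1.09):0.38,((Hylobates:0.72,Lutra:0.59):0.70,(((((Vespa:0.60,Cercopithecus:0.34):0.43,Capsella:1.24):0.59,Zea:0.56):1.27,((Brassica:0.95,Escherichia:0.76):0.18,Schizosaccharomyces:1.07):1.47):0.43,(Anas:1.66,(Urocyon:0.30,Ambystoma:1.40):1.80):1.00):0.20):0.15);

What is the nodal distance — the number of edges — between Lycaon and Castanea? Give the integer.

5

The MRCA of Lycaon and Castanea is the node subtending ((((Columba,Abies),(Canis,Listeria)),(Prionailurus,(Lycaon,Corvus))),Castanea).
From Lycaon up to that node: 4 branches. From Castanea up to the same node: 1 branch. Total: 4 + 1 = 5.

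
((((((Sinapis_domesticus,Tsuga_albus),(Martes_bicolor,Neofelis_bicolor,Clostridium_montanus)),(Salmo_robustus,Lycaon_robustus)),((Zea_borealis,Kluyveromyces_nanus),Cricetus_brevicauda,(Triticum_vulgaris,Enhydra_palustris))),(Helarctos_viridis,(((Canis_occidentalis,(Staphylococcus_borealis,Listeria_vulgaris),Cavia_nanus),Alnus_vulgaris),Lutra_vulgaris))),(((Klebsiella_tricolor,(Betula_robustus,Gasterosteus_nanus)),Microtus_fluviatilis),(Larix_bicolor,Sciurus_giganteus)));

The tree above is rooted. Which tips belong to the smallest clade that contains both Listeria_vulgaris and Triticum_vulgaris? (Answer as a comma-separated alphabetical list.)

Tracing Listeria_vulgaris: it sits inside (Staphylococcus_borealis,Listeria_vulgaris).
Tracing Triticum_vulgaris: it sits inside (Triticum_vulgaris,Enhydra_palustris).
The smallest clade enclosing both is (((((Sinapis_domesticus,Tsuga_albus),(Martes_bicolor,Neofelis_bicolor,Clostridium_montanus)),(Salmo_robustus,Lycaon_robustus)),((Zea_borealis,Kluyveromyces_nanus),Cricetus_brevicauda,(Triticum_vulgaris,Enhydra_palustris))),(Helarctos_viridis,(((Canis_occidentalis,(Staphylococcus_borealis,Listeria_vulgaris),Cavia_nanus),Alnus_vulgaris),Lutra_vulgaris))); the answer is its 19 terminal taxa in alphabetical order.

Alnus_vulgaris, Canis_occidentalis, Cavia_nanus, Clostridium_montanus, Cricetus_brevicauda, Enhydra_palustris, Helarctos_viridis, Kluyveromyces_nanus, Listeria_vulgaris, Lutra_vulgaris, Lycaon_robustus, Martes_bicolor, Neofelis_bicolor, Salmo_robustus, Sinapis_domesticus, Staphylococcus_borealis, Triticum_vulgaris, Tsuga_albus, Zea_borealis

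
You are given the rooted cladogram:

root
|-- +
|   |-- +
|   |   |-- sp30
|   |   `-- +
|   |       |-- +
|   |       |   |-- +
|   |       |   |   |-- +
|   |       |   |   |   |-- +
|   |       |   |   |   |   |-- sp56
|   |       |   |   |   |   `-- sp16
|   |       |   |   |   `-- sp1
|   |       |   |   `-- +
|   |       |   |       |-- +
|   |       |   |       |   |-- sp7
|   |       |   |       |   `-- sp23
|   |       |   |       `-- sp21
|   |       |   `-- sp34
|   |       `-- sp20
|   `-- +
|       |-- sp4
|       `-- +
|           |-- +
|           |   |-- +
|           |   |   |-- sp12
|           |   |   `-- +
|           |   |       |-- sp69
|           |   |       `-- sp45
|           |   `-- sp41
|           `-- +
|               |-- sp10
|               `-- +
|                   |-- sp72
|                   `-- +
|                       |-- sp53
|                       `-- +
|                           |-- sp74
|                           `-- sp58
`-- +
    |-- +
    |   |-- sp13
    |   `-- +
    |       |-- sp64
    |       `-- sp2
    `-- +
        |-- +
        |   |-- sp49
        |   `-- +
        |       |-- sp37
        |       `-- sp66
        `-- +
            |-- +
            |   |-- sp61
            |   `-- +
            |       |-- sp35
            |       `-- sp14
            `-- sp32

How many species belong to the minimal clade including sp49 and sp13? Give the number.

10

The MRCA of sp49 and sp13 is the node subtending ((sp13,(sp64,sp2)),((sp49,(sp37,sp66)),((sp61,(sp35,sp14)),sp32))).
That clade contains 10 terminal taxa: sp13, sp14, sp2, sp32, sp35, sp37, sp49, sp61, sp64, sp66.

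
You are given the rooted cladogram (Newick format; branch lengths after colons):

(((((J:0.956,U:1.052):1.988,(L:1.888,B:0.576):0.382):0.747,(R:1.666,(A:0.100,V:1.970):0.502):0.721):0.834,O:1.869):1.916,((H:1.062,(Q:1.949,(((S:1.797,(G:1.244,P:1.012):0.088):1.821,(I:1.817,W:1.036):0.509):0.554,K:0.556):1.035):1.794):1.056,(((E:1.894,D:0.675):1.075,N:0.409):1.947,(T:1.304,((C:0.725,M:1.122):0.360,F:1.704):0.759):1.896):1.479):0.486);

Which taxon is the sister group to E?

D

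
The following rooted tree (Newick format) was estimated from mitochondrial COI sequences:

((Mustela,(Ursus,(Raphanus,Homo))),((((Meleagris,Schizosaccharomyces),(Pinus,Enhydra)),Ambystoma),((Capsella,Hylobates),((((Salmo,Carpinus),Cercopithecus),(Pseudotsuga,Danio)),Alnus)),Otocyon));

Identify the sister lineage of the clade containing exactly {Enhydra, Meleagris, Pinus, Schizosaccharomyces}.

Ambystoma

The clade containing exactly {Enhydra, Meleagris, Pinus, Schizosaccharomyces} attaches to the tree at the node subtending (((Meleagris,Schizosaccharomyces),(Pinus,Enhydra)),Ambystoma).
The other lineage descending from that same node — the sister group — is the single tip Ambystoma.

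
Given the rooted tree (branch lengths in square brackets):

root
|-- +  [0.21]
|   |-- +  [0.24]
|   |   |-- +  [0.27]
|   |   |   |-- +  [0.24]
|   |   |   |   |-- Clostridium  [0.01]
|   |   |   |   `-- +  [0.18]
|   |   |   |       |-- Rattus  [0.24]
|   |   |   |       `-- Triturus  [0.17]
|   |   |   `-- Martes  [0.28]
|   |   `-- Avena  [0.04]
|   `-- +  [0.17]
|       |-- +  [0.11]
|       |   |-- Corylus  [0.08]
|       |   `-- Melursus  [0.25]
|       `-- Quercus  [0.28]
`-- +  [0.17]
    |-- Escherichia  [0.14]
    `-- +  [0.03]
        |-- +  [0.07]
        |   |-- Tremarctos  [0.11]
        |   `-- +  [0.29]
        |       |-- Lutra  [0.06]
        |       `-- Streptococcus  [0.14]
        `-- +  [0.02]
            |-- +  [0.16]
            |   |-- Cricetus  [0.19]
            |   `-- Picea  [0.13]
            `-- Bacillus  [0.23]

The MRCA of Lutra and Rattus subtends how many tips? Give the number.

15

The MRCA of Lutra and Rattus is the root, so the clade is the entire tree.
That clade contains 15 terminal taxa: Avena, Bacillus, Clostridium, Corylus, Cricetus, Escherichia, Lutra, Martes, Melursus, Picea, Quercus, Rattus, Streptococcus, Tremarctos, Triturus.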